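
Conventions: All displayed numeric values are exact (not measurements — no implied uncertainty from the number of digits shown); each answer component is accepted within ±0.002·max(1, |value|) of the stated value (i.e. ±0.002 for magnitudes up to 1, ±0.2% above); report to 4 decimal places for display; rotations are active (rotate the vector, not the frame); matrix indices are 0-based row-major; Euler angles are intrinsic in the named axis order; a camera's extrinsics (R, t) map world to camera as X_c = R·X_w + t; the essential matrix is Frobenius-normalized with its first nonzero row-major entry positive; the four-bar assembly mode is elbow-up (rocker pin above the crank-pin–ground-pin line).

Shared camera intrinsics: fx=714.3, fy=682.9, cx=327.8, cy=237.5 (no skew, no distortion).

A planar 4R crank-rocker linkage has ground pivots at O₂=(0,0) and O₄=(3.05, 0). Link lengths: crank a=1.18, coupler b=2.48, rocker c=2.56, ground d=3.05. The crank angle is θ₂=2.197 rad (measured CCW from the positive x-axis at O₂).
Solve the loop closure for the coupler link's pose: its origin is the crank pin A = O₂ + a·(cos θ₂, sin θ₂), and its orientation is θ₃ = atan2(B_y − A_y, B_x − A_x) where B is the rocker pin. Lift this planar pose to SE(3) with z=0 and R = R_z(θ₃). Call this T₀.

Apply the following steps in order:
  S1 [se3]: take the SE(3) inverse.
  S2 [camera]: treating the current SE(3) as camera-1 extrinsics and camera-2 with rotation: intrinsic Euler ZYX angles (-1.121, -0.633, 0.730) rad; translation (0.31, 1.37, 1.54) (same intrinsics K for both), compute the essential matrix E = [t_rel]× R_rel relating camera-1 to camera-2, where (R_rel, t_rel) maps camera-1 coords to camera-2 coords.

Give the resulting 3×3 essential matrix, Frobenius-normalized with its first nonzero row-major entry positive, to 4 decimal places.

matrix = [0.5805 -0.2268 0.3094; 0.1069 0.0833 -0.3769; -0.3563 -0.0525 0.4751]

source (fourbar_fk): coupler pose = R=[0.8956 -0.4449 0.0000; 0.4449 0.8956 0.0000; 0.0000 0.0000 1.0000], t=(-0.6916, 0.9561, 0.0000)
after S1 (invert_se3): R=[0.8956 0.4449 0.0000; -0.4449 0.8956 0.0000; 0.0000 0.0000 1.0000], t=(0.1940, -1.1639, 0.0000)
after S2 (essential): [0.5805 -0.2268 0.3094; 0.1069 0.0833 -0.3769; -0.3563 -0.0525 0.4751]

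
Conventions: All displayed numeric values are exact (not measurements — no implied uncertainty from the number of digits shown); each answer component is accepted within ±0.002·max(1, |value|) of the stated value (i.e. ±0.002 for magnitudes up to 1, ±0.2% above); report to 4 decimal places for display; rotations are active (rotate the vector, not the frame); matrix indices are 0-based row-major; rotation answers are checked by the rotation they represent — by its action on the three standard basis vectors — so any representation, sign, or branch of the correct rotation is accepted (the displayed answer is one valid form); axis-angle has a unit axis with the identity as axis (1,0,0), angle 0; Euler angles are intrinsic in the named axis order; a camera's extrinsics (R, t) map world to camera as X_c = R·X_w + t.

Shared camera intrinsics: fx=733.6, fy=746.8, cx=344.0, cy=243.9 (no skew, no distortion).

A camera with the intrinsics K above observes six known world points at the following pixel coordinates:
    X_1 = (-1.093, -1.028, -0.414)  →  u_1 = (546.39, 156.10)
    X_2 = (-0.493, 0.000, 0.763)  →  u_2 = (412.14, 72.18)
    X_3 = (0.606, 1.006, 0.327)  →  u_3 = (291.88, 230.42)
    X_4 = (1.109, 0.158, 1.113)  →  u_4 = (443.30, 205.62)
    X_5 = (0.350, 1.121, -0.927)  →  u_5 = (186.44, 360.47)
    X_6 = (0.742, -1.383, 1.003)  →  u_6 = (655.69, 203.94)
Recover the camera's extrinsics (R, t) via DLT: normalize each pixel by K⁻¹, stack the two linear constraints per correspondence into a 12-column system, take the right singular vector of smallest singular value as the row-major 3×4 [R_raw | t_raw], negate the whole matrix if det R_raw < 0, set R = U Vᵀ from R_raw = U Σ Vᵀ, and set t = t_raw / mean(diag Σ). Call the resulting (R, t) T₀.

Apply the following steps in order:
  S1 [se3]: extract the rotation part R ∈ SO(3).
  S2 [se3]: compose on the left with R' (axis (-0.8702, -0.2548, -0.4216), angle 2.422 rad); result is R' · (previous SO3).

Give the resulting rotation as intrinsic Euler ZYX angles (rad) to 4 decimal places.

source (pnp_recover): camera pose = R=[0.2525 -0.9068 0.3376; 0.6191 -0.1167 -0.7766; 0.7436 0.4051 0.5319], t=(0.2700, -0.1000, 4.2999)
after S1 (rot_of_se3): [0.2525 -0.9068 0.3376; 0.6191 -0.1167 -0.7766; 0.7436 0.4051 0.5319]
after S2 (compose_so3): [0.9108 -0.4066 -0.0709; 0.1993 0.2828 0.9382; -0.3615 -0.8687 0.3386]

rotation (euler_zyx) = (0.2154, 0.3698, -1.1991)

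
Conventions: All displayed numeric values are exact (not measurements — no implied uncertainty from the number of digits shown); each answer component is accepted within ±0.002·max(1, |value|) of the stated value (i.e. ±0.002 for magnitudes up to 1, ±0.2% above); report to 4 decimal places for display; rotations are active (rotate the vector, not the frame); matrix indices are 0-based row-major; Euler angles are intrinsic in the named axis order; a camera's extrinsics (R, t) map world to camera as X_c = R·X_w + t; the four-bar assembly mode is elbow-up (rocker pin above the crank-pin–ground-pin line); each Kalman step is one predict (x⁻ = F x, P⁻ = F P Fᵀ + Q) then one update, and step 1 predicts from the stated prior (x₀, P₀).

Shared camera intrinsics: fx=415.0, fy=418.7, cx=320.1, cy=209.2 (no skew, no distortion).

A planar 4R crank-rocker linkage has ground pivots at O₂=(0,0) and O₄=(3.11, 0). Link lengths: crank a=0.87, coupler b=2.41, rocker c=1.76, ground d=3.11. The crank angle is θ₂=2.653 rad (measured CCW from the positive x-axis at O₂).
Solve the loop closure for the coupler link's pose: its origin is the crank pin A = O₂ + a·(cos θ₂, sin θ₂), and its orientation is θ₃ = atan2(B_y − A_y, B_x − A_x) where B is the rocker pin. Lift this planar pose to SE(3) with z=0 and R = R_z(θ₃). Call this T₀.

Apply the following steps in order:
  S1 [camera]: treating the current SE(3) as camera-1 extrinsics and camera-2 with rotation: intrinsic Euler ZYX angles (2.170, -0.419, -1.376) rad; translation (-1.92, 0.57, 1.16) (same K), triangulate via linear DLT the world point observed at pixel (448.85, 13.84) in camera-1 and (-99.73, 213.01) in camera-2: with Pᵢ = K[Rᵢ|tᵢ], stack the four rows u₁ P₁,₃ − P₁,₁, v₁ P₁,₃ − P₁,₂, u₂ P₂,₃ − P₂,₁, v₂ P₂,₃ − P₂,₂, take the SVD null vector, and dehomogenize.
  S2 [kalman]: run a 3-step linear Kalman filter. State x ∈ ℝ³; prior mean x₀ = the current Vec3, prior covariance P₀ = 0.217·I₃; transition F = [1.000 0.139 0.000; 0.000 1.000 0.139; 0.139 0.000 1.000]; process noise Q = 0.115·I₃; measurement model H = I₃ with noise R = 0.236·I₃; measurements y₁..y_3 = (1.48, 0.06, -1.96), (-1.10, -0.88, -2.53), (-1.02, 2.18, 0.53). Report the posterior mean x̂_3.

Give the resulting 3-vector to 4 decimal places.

source (fourbar_fk): coupler pose = R=[0.9797 -0.2007 0.0000; 0.2007 0.9797 0.0000; 0.0000 0.0000 1.0000], t=(-0.7682, 0.4084, 0.0000)
after S1 (triangulate): (1.0096, -1.3913, 1.6118)
after S2 (kf_track): (-0.5049, 0.6105, -0.4185)

result = (-0.5049, 0.6105, -0.4185)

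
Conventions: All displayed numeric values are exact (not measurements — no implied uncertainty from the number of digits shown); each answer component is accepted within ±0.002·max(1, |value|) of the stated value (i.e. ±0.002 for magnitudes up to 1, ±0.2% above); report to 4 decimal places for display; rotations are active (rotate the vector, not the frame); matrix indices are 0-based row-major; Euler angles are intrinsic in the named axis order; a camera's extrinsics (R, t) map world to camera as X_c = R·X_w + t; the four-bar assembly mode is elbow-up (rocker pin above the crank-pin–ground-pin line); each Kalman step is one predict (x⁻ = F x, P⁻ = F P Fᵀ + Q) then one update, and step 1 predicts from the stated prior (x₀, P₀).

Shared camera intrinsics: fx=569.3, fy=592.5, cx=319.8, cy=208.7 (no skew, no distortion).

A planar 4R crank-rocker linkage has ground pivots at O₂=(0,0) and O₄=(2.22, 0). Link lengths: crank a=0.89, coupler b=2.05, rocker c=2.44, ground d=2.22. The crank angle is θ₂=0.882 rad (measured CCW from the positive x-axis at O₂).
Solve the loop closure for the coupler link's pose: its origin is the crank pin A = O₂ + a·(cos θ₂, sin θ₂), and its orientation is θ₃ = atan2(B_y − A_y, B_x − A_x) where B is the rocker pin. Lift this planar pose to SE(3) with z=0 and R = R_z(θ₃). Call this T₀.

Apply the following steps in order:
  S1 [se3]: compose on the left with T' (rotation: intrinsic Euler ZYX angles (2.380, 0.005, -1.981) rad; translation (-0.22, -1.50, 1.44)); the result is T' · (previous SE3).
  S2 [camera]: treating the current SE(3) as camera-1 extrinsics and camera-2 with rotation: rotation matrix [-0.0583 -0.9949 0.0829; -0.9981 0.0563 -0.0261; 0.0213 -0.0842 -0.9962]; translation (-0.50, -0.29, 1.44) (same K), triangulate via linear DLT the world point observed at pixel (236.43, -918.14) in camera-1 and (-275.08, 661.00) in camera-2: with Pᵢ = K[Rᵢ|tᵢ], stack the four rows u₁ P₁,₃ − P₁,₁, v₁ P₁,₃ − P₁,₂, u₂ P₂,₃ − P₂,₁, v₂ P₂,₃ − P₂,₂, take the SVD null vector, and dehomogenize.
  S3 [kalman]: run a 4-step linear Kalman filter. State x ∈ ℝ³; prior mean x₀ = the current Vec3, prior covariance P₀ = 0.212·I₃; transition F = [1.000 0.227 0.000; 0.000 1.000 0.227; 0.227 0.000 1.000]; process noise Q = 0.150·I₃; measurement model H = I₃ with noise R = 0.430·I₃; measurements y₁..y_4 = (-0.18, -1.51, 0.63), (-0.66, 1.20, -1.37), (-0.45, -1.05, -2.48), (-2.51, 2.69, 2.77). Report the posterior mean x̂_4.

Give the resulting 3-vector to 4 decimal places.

source (fourbar_fk): coupler pose = R=[0.5592 -0.8290 0.0000; 0.8290 0.5592 0.0000; 0.0000 0.0000 1.0000], t=(0.5657, 0.6871, 0.0000)
after S1 (compose_se3): R=[-0.1738 0.7557 -0.6314; 0.6226 -0.4124 -0.6651; -0.7630 -0.5087 -0.3988], t=(-0.4380, -0.9135, 0.8071)
after S2 (triangulate): (-0.9638, 0.5428, 0.4714)
after S3 (kf_track): (-1.2060, 0.9148, 0.4178)

result = (-1.2060, 0.9148, 0.4178)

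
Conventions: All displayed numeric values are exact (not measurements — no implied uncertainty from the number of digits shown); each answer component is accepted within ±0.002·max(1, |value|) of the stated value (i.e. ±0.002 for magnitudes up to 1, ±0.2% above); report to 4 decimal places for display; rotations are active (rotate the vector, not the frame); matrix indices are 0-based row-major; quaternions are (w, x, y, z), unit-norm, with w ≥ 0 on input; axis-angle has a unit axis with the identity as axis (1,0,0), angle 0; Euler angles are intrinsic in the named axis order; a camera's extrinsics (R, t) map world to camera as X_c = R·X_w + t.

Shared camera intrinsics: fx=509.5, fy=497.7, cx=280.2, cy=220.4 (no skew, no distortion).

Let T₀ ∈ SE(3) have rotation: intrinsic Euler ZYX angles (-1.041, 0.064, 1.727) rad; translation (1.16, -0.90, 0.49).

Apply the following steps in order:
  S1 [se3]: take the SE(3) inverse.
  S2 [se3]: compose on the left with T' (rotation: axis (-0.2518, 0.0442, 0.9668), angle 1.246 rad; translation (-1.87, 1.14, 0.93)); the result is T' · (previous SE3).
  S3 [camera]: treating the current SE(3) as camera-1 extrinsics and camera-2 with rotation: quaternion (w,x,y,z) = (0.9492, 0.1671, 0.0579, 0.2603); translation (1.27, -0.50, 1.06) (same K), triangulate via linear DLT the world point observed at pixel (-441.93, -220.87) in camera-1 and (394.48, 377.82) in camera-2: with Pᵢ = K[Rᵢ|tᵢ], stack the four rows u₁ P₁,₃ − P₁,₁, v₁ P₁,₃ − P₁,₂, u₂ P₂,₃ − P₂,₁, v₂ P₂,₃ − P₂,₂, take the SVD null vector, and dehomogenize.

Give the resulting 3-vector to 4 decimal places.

result = (-0.2399, 1.4897, 0.1384)

after S1 (invert_se3): R=[0.5043 -0.8611 -0.0640; -0.1023 -0.1331 0.9858; -0.8574 -0.4906 -0.1553], t=(-1.3287, -0.4842, 0.6291)
after S2 (compose_se3): R=[0.3834 -0.1282 -0.9146; 0.1959 -0.9565 0.2162; -0.9026 -0.2621 -0.3416], t=(-1.9820, -0.0540, 1.9085)
after S3 (triangulate): (-0.2399, 1.4897, 0.1384)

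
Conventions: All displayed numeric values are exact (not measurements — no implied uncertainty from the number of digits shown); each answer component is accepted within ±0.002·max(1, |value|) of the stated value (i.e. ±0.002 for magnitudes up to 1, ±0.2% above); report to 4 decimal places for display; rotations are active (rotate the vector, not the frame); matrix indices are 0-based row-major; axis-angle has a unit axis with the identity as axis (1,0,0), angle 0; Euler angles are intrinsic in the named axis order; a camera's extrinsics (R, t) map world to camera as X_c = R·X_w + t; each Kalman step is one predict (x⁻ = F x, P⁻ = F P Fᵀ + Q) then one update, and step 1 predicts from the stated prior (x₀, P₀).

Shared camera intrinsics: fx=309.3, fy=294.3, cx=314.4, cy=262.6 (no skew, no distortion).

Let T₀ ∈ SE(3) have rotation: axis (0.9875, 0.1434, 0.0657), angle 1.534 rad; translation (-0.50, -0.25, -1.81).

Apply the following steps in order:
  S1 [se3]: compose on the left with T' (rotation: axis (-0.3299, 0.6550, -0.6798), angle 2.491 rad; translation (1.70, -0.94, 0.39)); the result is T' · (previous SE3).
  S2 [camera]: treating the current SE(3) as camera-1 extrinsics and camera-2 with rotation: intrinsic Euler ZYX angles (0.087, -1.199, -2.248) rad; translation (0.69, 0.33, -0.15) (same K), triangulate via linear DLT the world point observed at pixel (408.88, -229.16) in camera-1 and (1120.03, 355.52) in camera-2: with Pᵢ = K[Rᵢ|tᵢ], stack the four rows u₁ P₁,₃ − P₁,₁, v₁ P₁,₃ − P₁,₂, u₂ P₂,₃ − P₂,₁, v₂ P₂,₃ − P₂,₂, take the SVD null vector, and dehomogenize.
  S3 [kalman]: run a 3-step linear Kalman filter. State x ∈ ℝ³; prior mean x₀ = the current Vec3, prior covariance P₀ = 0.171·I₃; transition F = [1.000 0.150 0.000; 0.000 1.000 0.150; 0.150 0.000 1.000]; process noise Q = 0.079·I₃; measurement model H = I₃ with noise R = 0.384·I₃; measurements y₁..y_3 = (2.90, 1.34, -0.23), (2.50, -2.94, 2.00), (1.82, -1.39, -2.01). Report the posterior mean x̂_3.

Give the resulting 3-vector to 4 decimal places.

after S1 (compose_se3): R=[-0.6457 0.7550 -0.1140; -0.7372 -0.6553 -0.1644; -0.1988 -0.0221 0.9798], t=(0.5472, 0.5518, 0.5750)
after S2 (triangulate): (1.5215, 0.9702, 0.5338)
after S3 (kf_track): (1.9259, -0.7384, 0.0900)

result = (1.9259, -0.7384, 0.0900)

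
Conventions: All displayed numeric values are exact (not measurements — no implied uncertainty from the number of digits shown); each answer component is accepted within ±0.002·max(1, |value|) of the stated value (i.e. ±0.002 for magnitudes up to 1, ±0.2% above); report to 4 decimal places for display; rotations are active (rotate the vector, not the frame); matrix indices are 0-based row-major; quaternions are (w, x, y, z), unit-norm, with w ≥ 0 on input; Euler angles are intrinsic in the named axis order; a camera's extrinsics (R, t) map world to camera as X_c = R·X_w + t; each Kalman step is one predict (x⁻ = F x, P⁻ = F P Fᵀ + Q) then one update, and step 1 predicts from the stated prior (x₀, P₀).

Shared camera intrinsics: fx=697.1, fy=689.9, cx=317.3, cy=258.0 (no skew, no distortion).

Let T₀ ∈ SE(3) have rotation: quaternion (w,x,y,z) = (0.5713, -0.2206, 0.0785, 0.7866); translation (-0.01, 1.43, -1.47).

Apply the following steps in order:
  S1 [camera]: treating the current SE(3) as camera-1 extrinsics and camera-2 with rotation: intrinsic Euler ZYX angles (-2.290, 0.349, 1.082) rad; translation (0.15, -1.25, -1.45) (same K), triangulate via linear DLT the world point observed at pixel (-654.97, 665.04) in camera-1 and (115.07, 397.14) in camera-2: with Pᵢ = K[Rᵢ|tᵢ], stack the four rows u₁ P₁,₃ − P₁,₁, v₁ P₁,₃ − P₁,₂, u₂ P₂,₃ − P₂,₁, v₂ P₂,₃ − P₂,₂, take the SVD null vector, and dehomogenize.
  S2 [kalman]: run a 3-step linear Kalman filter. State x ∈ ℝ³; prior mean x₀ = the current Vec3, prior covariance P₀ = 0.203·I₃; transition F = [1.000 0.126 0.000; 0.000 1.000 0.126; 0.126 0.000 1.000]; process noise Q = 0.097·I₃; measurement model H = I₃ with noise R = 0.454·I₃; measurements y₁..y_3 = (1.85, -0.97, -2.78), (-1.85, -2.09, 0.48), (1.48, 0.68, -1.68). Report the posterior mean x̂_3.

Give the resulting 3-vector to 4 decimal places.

result = (-0.0483, -0.0902, -0.5691)

after S1 (triangulate): (-1.5393, 1.0698, 1.9589)
after S2 (kf_track): (-0.0483, -0.0902, -0.5691)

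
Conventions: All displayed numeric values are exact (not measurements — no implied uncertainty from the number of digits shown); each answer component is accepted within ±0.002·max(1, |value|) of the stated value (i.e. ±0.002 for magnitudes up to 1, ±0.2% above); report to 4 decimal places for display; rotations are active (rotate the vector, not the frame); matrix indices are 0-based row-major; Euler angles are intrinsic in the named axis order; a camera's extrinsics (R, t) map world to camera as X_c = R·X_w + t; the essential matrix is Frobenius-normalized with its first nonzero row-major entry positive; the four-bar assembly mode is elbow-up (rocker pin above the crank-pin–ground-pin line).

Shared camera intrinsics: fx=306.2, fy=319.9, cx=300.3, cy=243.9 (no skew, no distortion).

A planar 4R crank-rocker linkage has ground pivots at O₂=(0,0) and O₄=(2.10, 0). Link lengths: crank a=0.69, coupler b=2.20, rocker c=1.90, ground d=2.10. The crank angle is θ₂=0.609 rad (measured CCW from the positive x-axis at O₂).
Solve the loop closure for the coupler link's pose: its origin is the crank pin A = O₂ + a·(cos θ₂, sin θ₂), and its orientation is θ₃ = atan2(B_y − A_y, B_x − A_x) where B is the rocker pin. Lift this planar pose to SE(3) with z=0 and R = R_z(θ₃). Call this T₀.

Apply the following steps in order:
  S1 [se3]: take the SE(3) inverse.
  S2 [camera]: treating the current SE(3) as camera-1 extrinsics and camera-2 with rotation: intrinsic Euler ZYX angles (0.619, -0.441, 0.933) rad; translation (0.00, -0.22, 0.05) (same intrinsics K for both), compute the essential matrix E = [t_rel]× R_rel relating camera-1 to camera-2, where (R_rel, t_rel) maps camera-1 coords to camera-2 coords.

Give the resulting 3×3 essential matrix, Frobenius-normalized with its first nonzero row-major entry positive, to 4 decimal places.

matrix = [0.2026 -0.1477 -0.6331; 0.0825 0.6662 -0.0651; -0.0867 -0.1752 0.2077]

source (fourbar_fk): coupler pose = R=[0.7298 -0.6836 0.0000; 0.6836 0.7298 0.0000; 0.0000 0.0000 1.0000], t=(0.5660, 0.3947, 0.0000)
after S1 (invert_se3): R=[0.7298 0.6836 0.0000; -0.6836 0.7298 0.0000; 0.0000 0.0000 1.0000], t=(-0.6829, 0.0988, 0.0000)
after S2 (essential): [0.2026 -0.1477 -0.6331; 0.0825 0.6662 -0.0651; -0.0867 -0.1752 0.2077]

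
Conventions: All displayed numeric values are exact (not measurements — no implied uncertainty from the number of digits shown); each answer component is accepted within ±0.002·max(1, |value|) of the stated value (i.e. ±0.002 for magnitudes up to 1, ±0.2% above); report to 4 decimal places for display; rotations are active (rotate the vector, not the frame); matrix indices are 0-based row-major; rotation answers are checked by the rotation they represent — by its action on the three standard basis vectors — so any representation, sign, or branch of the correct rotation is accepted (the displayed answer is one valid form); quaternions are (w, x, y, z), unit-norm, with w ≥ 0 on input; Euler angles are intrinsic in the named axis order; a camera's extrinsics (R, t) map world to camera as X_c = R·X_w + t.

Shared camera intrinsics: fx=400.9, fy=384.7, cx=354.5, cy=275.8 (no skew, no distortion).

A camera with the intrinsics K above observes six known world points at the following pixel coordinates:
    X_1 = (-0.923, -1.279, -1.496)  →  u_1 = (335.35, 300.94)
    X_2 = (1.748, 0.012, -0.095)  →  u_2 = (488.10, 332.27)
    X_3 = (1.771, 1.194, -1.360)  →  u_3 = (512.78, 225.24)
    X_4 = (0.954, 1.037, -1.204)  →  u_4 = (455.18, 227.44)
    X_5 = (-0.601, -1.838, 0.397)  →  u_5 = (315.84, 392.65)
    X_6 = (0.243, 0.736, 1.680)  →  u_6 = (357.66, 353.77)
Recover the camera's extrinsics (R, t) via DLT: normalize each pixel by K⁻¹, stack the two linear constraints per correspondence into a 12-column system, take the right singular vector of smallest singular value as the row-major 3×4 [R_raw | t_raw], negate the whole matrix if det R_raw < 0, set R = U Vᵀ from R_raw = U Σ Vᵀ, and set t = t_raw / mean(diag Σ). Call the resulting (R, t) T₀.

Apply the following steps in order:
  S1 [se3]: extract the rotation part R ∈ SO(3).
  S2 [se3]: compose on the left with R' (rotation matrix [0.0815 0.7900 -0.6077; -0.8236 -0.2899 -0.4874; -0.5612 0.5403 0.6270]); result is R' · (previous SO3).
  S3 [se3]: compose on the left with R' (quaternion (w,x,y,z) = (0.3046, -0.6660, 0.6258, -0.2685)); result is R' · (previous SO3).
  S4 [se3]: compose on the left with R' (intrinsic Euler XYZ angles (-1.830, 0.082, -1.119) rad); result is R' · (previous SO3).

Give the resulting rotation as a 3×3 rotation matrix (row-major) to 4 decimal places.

source (pnp_recover): camera pose = R=[0.9562 0.0920 -0.2780; 0.2326 -0.8153 0.5303; -0.1779 -0.5717 -0.8009], t=(0.2000, 0.4898, 5.9384)
after S1 (rot_of_se3): [0.9562 0.0920 -0.2780; 0.2326 -0.8153 0.5303; -0.1779 -0.5717 -0.8009]
after S2 (compose_so3): [0.3698 -0.2891 0.8830; -0.7683 0.4393 0.4656; -0.5225 -0.8506 -0.0597]
after S3 (compose_so3): [0.1555 -0.9437 -0.2919; -0.3811 0.2153 -0.8991; 0.9113 0.2511 -0.3262]
after S4 (compose_so3): [-0.1994 -0.1970 -0.9599; 0.9782 0.0175 -0.2068; 0.0575 -0.9802 0.1892]

rotation (matrix) = ((-0.1994, -0.1970, -0.9599), (0.9782, 0.0175, -0.2068), (0.0575, -0.9802, 0.1892))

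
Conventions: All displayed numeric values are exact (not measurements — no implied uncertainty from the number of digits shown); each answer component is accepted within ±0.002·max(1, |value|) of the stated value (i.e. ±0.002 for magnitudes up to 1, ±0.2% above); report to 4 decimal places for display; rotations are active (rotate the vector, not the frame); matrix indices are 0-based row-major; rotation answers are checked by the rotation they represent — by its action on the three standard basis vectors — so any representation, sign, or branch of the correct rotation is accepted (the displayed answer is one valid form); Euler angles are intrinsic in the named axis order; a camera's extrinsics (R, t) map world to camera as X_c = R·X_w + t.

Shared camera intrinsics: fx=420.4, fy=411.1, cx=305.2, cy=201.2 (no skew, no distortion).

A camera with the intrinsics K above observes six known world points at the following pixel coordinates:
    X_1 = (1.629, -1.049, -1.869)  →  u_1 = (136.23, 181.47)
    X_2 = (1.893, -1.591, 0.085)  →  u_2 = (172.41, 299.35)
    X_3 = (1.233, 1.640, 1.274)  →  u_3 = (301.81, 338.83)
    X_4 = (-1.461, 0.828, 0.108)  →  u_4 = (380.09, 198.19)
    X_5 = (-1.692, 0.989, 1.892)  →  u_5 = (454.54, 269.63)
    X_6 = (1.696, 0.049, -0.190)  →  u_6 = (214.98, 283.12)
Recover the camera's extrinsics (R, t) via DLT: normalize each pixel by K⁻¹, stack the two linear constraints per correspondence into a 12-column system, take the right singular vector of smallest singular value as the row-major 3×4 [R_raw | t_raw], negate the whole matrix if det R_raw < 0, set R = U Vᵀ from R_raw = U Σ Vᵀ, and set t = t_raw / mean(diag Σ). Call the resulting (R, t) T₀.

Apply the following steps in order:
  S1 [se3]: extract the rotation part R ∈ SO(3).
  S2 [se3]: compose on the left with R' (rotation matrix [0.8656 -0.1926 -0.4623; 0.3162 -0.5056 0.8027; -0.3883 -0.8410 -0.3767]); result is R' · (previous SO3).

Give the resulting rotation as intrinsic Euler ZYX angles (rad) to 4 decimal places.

rotation (euler_zyx) = (-2.4620, 0.1414, -2.4506)

source (pnp_recover): camera pose = R=[-0.8086 0.0937 0.5809; 0.5814 0.2788 0.7643; -0.0904 0.9558 -0.2799], t=(0.0400, 0.4801, 6.7504)
after S1 (rot_of_se3): [-0.8086 0.0937 0.5809; 0.5814 0.2788 0.7643; -0.0904 0.9558 -0.2799]
after S2 (compose_so3): [-0.7701 -0.4145 0.4850; -0.6222 0.6559 -0.4274; -0.1409 -0.6309 -0.7629]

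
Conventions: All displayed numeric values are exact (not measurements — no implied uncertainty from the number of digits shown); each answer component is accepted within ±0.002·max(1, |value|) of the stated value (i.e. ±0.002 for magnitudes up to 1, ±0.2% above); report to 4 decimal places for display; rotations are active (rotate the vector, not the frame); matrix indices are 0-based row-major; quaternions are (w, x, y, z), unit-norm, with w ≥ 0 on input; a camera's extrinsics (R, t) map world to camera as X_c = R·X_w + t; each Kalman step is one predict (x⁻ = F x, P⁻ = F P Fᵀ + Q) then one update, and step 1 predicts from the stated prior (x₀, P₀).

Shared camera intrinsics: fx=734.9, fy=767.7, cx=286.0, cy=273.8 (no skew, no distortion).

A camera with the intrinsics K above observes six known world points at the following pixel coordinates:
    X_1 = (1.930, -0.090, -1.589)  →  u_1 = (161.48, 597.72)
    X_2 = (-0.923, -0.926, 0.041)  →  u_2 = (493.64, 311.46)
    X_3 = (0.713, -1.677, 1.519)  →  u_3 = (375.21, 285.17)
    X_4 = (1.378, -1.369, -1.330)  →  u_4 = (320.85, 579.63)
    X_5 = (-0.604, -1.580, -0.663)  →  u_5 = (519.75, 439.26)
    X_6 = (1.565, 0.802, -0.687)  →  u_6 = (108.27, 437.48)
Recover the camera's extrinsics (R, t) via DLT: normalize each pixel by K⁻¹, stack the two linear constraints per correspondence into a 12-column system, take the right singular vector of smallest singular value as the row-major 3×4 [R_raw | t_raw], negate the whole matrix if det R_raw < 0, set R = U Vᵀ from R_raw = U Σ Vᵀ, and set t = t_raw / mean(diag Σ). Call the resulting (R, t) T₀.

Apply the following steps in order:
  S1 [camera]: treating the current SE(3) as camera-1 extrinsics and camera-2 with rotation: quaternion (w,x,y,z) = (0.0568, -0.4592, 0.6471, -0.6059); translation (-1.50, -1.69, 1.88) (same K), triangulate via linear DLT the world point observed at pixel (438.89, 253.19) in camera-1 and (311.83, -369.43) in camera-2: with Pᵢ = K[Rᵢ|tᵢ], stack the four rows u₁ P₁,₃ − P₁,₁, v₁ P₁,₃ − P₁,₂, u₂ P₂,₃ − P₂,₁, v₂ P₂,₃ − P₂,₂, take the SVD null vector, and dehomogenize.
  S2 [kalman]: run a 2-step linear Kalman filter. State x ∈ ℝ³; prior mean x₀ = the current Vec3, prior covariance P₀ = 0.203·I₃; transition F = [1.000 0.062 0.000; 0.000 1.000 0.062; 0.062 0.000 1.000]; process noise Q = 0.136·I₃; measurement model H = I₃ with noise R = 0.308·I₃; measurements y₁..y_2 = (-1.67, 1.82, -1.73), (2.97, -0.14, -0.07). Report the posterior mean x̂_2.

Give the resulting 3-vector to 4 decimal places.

source (pnp_recover): camera pose = R=[-0.7086 -0.7055 -0.0108; 0.4303 -0.4199 -0.7991; 0.5592 -0.5709 0.6011], t=(0.2999, 0.3200, 5.6501)
after S1 (triangulate): (-0.3238, -1.3015, 1.1419)
after S2 (kf_track): (0.9277, 0.1348, -0.2114)

result = (0.9277, 0.1348, -0.2114)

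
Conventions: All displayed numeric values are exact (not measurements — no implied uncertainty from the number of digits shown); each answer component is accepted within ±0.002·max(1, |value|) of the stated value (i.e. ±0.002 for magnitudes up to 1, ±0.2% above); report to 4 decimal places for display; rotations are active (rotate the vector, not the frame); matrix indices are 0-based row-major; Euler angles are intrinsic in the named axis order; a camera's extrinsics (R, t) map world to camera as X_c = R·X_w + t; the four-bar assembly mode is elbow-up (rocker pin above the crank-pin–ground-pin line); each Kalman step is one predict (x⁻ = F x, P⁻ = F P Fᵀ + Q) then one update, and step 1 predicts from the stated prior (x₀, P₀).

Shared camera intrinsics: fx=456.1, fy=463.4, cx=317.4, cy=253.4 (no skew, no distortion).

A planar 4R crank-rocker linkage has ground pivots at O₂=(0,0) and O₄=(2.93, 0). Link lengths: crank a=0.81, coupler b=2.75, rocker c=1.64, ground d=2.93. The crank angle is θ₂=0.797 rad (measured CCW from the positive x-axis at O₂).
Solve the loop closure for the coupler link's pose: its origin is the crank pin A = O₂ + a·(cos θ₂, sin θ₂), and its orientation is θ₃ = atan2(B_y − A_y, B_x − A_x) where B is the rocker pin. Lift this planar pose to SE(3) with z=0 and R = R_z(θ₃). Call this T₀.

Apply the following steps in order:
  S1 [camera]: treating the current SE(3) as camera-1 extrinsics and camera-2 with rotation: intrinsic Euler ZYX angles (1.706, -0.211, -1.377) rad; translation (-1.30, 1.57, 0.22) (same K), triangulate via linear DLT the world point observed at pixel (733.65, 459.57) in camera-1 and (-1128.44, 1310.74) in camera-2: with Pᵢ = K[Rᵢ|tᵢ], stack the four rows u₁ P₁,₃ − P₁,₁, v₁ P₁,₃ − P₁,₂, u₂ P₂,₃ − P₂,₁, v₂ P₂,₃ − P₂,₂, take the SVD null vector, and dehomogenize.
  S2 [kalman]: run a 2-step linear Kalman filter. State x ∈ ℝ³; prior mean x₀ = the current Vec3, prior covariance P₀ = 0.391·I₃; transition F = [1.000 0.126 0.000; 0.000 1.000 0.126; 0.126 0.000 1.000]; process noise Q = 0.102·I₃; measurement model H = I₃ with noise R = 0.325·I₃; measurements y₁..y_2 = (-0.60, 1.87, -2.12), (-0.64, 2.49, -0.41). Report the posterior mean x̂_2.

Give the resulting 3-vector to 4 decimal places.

result = (-0.3010, 1.6567, -0.5736)

source (fourbar_fk): coupler pose = R=[0.9241 -0.3822 0.0000; 0.3822 0.9241 0.0000; 0.0000 0.0000 1.0000], t=(0.5661, 0.5794, 0.0000)
after S1 (triangulate): (0.4912, -0.2430, 1.2194)
after S2 (kf_track): (-0.3010, 1.6567, -0.5736)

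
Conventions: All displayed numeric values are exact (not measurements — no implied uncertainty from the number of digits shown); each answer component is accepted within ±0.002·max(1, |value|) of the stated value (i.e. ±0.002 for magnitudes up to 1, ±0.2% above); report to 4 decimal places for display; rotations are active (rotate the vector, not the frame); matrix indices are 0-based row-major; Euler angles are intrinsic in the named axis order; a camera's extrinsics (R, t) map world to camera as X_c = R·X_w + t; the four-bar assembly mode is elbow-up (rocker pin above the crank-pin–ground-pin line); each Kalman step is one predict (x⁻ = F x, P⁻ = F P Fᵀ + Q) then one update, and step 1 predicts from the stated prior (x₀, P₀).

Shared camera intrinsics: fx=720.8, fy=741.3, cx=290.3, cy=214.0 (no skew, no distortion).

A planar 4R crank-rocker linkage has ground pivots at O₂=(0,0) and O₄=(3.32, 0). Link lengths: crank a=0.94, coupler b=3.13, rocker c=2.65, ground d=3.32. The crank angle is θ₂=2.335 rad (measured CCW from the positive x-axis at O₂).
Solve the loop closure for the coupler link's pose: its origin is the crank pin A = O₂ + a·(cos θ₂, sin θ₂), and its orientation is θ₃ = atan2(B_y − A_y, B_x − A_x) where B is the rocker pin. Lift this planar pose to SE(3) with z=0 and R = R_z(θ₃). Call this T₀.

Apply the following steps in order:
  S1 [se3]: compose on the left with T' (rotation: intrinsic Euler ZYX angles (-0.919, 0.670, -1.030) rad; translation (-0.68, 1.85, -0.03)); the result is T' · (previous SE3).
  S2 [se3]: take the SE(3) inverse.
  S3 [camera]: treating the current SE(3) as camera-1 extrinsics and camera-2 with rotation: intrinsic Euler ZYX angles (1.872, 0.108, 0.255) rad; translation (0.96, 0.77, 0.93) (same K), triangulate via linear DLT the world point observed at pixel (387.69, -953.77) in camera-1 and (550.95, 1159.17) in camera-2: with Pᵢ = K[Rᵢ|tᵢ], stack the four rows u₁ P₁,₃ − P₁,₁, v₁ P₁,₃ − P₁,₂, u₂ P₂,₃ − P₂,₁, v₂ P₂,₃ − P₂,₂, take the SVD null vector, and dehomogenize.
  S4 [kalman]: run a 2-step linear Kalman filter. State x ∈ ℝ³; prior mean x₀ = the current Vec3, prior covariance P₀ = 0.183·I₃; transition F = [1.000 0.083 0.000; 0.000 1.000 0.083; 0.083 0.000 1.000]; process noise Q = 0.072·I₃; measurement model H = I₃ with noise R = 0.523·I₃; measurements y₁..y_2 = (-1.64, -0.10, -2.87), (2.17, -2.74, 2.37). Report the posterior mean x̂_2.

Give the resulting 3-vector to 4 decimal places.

source (fourbar_fk): coupler pose = R=[0.8535 -0.5211 0.0000; 0.5211 0.8535 0.0000; 0.0000 0.0000 1.0000], t=(-0.6504, 0.6786, 0.0000)
after S1 (compose_se3): R=[0.4508 -0.1741 0.8755; -0.1485 0.9525 0.2659; -0.8802 -0.2499 0.4035], t=(-0.9307, 2.7545, -0.0821)
after S2 (invert_se3): R=[0.4508 -0.1485 -0.8802; -0.1741 0.9525 -0.2499; 0.8755 0.2659 0.4035], t=(0.7564, -2.8061, 0.1155)
after S3 (triangulate): (1.7444, -0.0178, 1.4166)
after S4 (kf_track): (1.0705, -0.8435, 0.8092)

result = (1.0705, -0.8435, 0.8092)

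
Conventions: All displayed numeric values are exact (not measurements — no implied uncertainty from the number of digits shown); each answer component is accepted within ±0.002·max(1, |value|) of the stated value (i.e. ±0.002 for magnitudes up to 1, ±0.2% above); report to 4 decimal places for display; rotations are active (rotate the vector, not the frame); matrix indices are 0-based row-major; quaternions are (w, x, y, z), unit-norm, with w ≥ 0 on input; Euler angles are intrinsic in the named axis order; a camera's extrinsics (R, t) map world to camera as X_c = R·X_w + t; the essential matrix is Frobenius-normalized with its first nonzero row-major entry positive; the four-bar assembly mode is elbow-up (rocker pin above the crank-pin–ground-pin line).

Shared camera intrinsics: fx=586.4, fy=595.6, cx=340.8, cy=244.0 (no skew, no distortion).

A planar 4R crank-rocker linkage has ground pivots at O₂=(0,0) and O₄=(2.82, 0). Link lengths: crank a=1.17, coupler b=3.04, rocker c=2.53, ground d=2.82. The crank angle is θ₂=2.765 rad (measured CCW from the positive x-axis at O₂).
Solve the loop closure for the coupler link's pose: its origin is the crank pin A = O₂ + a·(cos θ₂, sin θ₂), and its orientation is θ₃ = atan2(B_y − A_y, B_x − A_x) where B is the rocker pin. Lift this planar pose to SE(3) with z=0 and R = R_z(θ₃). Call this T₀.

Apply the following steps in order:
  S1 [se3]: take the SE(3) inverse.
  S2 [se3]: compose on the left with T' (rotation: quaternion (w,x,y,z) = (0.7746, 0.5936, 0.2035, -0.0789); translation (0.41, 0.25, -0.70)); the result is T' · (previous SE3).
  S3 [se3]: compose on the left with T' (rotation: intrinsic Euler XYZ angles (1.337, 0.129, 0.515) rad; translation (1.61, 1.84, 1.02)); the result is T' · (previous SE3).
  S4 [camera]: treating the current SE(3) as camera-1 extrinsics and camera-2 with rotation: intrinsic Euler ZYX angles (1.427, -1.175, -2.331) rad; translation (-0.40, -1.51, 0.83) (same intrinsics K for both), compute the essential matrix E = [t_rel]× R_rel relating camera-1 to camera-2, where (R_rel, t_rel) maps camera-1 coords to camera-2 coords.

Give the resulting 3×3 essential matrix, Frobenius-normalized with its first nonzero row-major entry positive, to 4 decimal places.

source (fourbar_fk): coupler pose = R=[0.8313 -0.5558 0.0000; 0.5558 0.8313 0.0000; 0.0000 0.0000 1.0000], t=(-1.0880, 0.4303, 0.0000)
after S1 (invert_se3): R=[0.8313 0.5558 0.0000; -0.5558 0.8313 0.0000; 0.0000 0.0000 1.0000], t=(0.6653, -0.9624, 0.0000)
after S2 (compose_se3): R=[0.5499 0.8053 0.2216; -0.0580 0.3015 -0.9517; -0.8332 0.5105 0.2125], t=(0.6618, 0.0572, -1.8262)
after S3 (compose_se3): R=[0.3957 0.6135 0.6834; 0.9183 -0.2707 -0.2888; 0.0078 0.7419 -0.6705], t=(1.9183, 3.7574, 0.9496)
after S4 (essential): [0.4349 -0.5048 -0.0204; -0.0286 0.2265 -0.4461; -0.1998 0.0137 0.5142]

matrix = [0.4349 -0.5048 -0.0204; -0.0286 0.2265 -0.4461; -0.1998 0.0137 0.5142]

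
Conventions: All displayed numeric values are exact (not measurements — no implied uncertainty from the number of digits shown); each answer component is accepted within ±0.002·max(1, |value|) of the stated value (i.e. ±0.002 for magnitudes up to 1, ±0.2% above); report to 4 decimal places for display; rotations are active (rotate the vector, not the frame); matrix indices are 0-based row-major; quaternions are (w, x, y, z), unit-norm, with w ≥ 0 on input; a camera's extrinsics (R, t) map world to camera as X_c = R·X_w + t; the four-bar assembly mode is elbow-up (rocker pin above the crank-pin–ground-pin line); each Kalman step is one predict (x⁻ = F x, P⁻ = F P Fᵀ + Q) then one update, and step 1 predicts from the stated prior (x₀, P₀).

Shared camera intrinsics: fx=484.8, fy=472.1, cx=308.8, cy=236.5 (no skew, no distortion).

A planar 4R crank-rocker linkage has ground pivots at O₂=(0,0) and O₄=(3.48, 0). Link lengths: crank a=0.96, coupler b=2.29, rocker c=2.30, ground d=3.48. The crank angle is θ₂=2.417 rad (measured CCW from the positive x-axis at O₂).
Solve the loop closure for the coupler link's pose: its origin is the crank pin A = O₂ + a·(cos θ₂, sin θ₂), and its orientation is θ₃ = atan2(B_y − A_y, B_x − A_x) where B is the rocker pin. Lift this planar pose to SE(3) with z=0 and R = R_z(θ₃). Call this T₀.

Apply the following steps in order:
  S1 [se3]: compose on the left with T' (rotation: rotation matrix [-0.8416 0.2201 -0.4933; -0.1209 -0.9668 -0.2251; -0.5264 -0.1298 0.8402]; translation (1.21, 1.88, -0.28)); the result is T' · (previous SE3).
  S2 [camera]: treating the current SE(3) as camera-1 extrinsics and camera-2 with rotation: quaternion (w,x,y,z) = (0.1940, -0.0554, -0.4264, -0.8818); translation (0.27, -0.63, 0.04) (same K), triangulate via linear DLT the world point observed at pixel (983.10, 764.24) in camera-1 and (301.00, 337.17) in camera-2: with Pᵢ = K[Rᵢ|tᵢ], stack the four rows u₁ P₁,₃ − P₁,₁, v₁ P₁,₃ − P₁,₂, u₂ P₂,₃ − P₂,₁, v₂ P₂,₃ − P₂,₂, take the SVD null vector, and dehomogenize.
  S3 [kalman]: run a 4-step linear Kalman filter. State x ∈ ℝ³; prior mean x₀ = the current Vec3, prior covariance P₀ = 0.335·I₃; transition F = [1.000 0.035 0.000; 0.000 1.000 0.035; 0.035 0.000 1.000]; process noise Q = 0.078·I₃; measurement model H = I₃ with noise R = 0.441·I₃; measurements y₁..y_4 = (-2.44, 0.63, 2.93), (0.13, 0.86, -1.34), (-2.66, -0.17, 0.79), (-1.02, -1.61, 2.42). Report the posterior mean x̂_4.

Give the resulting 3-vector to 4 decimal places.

result = (-1.2222, -0.3393, 1.2431)

source (fourbar_fk): coupler pose = R=[0.9714 -0.2374 0.0000; 0.2374 0.9714 0.0000; 0.0000 0.0000 1.0000], t=(-0.7188, 0.6363, 0.0000)
after S1 (compose_se3): R=[-0.7653 0.4136 -0.4933; -0.3469 -0.9105 -0.2251; -0.5422 -0.0011 0.8402], t=(1.9550, 1.3517, 0.0158)
after S2 (triangulate): (0.2381, 0.0361, 1.1705)
after S3 (kf_track): (-1.2222, -0.3393, 1.2431)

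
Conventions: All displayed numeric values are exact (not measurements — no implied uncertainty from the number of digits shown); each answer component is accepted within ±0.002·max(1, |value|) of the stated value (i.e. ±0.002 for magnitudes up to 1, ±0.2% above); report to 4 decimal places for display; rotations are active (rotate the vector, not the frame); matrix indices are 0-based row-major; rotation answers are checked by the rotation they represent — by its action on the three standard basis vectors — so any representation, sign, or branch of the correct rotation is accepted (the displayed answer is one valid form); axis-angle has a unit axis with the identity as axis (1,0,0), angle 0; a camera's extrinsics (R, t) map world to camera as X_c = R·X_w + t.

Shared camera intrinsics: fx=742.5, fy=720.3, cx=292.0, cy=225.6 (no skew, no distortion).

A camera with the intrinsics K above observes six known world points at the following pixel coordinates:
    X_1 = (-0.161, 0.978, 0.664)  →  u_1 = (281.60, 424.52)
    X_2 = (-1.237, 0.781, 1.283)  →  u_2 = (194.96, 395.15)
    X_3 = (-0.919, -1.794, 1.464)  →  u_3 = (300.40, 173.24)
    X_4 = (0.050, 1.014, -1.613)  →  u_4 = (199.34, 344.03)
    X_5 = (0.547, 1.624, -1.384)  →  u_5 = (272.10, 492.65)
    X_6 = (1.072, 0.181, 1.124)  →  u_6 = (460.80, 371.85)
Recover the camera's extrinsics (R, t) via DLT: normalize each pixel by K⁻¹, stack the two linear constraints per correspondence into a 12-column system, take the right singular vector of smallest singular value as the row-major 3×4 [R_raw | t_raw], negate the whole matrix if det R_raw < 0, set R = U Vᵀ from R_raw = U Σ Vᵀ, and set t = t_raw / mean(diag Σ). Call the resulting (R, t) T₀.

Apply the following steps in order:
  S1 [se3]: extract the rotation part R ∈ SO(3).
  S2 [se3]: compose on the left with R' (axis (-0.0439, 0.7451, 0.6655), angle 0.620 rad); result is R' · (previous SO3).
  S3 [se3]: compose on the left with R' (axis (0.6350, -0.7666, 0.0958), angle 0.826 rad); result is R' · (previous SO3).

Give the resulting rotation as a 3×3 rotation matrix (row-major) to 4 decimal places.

source (pnp_recover): camera pose = R=[0.9360 -0.2441 0.2535; 0.1074 0.8841 0.4547; -0.3351 -0.3984 0.8538], t=(0.1400, 0.4500, 5.5601)
after S1 (rot_of_se3): [0.9360 -0.2441 0.2535; 0.1074 0.8841 0.4547; -0.3351 -0.3984 0.8538]
after S2 (compose_so3): [0.5767 -0.7163 0.3928; 0.4153 0.6711 0.6141; -0.7035 -0.1911 0.6845]
after S3 (compose_so3): [0.7542 -0.6271 -0.1947; 0.6554 0.7376 0.1628; 0.0415 -0.2504 0.9673]

rotation (matrix) = ((0.7542, -0.6271, -0.1947), (0.6554, 0.7376, 0.1628), (0.0415, -0.2504, 0.9673))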